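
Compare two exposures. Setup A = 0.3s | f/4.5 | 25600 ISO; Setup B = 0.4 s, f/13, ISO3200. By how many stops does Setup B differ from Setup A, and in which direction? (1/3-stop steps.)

Aperture: f/4.5 → f/5 → f/5.6 → f/6.3 → f/7.1 → f/8 → f/9 → f/10 → f/11 → f/13 — 3 stops stopped down (darker).
Shutter speed: 0.3 → 0.4 — 1/3 stop longer (brighter).
ISO: 25600 → 20000 → 16000 → 12800 → 10000 → 8000 → 6400 → 5000 → 4000 → 3200 — 3 stops dropped (darker).
Net: −3 +1/3 −3 = −5 2/3 stops.

5 2/3 stops darker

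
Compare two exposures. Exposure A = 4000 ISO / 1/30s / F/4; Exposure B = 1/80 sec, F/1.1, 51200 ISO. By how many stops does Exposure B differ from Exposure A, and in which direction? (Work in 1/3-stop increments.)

Aperture: f/4 → f/3.5 → f/3.2 → f/2.8 → f/2.5 → f/2.2 → f/2 → f/1.8 → f/1.6 → f/1.4 → f/1.2 → f/1.1 — 3 2/3 stops larger aperture (brighter).
Shutter speed: 1/30 → 1/40 → 1/50 → 1/60 → 1/80 — 1 1/3 stops shorter (darker).
ISO: 4000 → 5000 → 6400 → 8000 → 10000 → 12800 → 16000 → 20000 → 25600 → 32000 → 40000 → 51200 — 3 2/3 stops higher (brighter).
Net: +3 2/3 −1 1/3 +3 2/3 = +6 stops.

6 stops brighter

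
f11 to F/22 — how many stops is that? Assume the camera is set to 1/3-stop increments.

2 stops

f/11 → f/13 → f/14 → f/16 → f/18 → f/20 → f/22 — count the steps: 6 third-stops = 2 stops.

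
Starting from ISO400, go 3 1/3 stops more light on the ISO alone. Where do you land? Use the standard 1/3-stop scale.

ISO 4000

ISO: 400 → 500 → 640 → 800 → 1000 → 1250 → 1600 → 2000 → 2500 → 3200 → 4000 — 3 1/3 stops raised (brighter).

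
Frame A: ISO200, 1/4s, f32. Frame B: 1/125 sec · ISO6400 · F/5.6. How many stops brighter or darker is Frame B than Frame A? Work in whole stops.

5 stops brighter

Aperture: f/32 → f/22 → f/16 → f/11 → f/8 → f/5.6 — 5 stops opened up (brighter).
Shutter speed: 1/4 → 1/8 → 1/15 → 1/30 → 1/60 → 1/125 — 5 stops faster (darker).
ISO: 200 → 400 → 800 → 1600 → 3200 → 6400 — 5 stops higher (brighter).
Net: +5 −5 +5 = +5 stops.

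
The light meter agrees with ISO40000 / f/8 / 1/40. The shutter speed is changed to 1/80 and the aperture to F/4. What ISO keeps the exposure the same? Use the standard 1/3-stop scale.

Shutter speed: 1/40 → 1/50 → 1/60 → 1/80 — 1 stop shorter (darker).
Aperture: f/8 → f/7.1 → f/6.3 → f/5.6 → f/5 → f/4.5 → f/4 — 2 stops larger aperture (brighter).
Net change so far: 1 stop brighter. Offset with the ISO: 40000 → 32000 → 25600 → 20000.

ISO 20000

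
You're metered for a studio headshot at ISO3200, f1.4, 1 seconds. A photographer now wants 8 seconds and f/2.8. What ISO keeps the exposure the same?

ISO 1600

Shutter speed: 1 → 2 → 4 → 8 — 3 stops longer (brighter).
Aperture: f/1.4 → f/2 → f/2.8 — 2 stops smaller aperture (darker).
Net change so far: 1 stop brighter. Offset with the ISO: 3200 → 1600.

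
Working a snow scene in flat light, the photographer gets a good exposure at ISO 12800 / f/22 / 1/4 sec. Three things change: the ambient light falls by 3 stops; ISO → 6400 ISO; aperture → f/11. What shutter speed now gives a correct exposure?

1 s

Scene light: 3 stops darker.
ISO: 12800 → 6400 — 1 stop lower (darker).
Aperture: f/22 → f/16 → f/11 — 2 stops opened up (brighter).
Net so far: 2 stops darker. Shutter speed: 1/4 → 1/2 → 1.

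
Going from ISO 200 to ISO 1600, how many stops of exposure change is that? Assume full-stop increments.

200 → 400 → 800 → 1600 — count the steps: 3 stops.

3 stops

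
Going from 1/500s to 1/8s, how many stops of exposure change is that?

6 stops

1/500 → 1/250 → 1/125 → 1/60 → 1/30 → 1/15 → 1/8 — count the steps: 6 stops.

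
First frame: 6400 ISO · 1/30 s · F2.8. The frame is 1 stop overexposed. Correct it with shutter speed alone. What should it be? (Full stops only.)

Overexposed by 1 stop → need 1 stop darker.
Shutter speed: 1/30 → 1/60.

1/60s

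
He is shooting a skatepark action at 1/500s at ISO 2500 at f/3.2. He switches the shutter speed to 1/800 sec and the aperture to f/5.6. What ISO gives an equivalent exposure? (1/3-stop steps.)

ISO 12800

Shutter speed: 1/500 → 1/640 → 1/800 — 2/3 stop shorter (darker).
Aperture: f/3.2 → f/3.5 → f/4 → f/4.5 → f/5 → f/5.6 — 1 2/3 stops narrower (darker).
Net change so far: 2 1/3 stops darker. Offset with the ISO: 2500 → 3200 → 4000 → 5000 → 6400 → 8000 → 10000 → 12800.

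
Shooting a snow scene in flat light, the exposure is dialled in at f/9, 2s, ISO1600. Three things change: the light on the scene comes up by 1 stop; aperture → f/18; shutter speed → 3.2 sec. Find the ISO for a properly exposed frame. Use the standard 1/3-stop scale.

ISO 2000

Scene light: 1 stop brighter.
Aperture: f/9 → f/10 → f/11 → f/13 → f/14 → f/16 → f/18 — 2 stops stopped down (darker).
Shutter speed: 2 → 2.5 → 3.2 — 2/3 stop longer (brighter).
Net so far: 1/3 stop darker. ISO: 1600 → 2000.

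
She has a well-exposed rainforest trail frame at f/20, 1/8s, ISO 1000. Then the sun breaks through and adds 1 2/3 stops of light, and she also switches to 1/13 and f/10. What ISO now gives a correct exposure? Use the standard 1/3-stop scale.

Scene light: 1 2/3 stops brighter.
Shutter speed: 1/8 → 1/10 → 1/13 — 2/3 stop faster (darker).
Aperture: f/20 → f/18 → f/16 → f/14 → f/13 → f/11 → f/10 — 2 stops opened up (brighter).
Net so far: 3 stops brighter. ISO: 1000 → 800 → 640 → 500 → 400 → 320 → 250 → 200 → 160 → 125.

ISO 125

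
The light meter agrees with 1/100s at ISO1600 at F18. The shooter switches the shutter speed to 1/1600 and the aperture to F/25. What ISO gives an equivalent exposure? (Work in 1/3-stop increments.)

Shutter speed: 1/100 → 1/125 → 1/160 → 1/200 → 1/250 → 1/320 → 1/400 → 1/500 → 1/640 → 1/800 → 1/1000 → 1/1250 → 1/1600 — 4 stops shorter (darker).
Aperture: f/18 → f/20 → f/22 → f/25 — 1 stop stopped down (darker).
Net change so far: 5 stops darker. Offset with the ISO: 1600 → 2000 → 2500 → 3200 → 4000 → 5000 → 6400 → 8000 → 10000 → 12800 → 16000 → 20000 → 25600 → 32000 → 40000 → 51200.

ISO 51200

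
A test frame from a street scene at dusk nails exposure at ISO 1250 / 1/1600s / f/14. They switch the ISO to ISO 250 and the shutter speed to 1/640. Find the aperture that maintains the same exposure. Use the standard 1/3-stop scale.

f/10

ISO: 1250 → 1000 → 800 → 640 → 500 → 400 → 320 → 250 — 2 1/3 stops lower (darker).
Shutter speed: 1/1600 → 1/1250 → 1/1000 → 1/800 → 1/640 — 1 1/3 stops slower (brighter).
Net change so far: 1 stop darker. Offset with the aperture: f/14 → f/13 → f/11 → f/10.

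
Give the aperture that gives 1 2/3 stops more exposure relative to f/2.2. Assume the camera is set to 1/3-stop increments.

Aperture: f/2.2 → f/2 → f/1.8 → f/1.6 → f/1.4 → f/1.2 — 1 2/3 stops larger aperture (brighter).

f/1.2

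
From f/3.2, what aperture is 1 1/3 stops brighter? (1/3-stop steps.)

Aperture: f/3.2 → f/2.8 → f/2.5 → f/2.2 → f/2 — 1 1/3 stops larger aperture (brighter).

f/2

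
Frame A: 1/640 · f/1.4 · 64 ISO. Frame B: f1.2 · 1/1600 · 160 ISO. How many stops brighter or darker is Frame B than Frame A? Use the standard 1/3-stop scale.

Aperture: f/1.4 → f/1.2 — 1/3 stop opened up (brighter).
Shutter speed: 1/640 → 1/800 → 1/1000 → 1/1250 → 1/1600 — 1 1/3 stops shorter (darker).
ISO: 64 → 80 → 100 → 125 → 160 — 1 1/3 stops higher (brighter).
Net: +1/3 −1 1/3 +1 1/3 = +1/3 stops.

1/3 stop brighter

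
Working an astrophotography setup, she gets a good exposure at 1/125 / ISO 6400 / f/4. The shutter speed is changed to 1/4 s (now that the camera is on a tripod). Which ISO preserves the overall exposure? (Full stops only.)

ISO 200

Shutter speed: 1/125 → 1/60 → 1/30 → 1/15 → 1/8 → 1/4 — 5 stops longer (brighter).
Need 5 stops darker from the ISO: 6400 → 3200 → 1600 → 800 → 400 → 200.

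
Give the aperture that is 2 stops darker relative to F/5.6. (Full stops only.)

Aperture: f/5.6 → f/8 → f/11 — 2 stops narrower (darker).

f/11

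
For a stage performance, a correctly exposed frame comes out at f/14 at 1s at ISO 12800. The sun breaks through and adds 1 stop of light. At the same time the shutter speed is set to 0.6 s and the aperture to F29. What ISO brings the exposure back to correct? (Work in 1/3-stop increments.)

ISO 40000

Scene light: 1 stop brighter.
Shutter speed: 1 → 0.8 → 0.6 — 2/3 stop faster (darker).
Aperture: f/14 → f/16 → f/18 → f/20 → f/22 → f/25 → f/29 — 2 stops stopped down (darker).
Net so far: 1 2/3 stops darker. ISO: 12800 → 16000 → 20000 → 25600 → 32000 → 40000.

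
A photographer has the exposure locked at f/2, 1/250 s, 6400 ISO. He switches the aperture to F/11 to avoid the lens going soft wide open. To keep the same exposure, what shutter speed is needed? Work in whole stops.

1/8s

Aperture: f/2 → f/2.8 → f/4 → f/5.6 → f/8 → f/11 — 5 stops smaller aperture (darker).
Need 5 stops brighter from the shutter speed: 1/250 → 1/125 → 1/60 → 1/30 → 1/15 → 1/8.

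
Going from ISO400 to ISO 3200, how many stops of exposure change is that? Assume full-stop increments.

3 stops

400 → 800 → 1600 → 3200 — count the steps: 3 stops.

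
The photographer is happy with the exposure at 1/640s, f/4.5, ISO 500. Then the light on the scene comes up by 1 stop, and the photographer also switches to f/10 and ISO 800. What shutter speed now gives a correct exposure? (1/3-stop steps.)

1/400s

Scene light: 1 stop brighter.
Aperture: f/4.5 → f/5 → f/5.6 → f/6.3 → f/7.1 → f/8 → f/9 → f/10 — 2 1/3 stops smaller aperture (darker).
ISO: 500 → 640 → 800 — 2/3 stop raised (brighter).
Net so far: 2/3 stop darker. Shutter speed: 1/640 → 1/500 → 1/400.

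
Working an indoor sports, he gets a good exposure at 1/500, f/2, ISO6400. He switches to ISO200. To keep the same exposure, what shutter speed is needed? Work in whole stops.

ISO: 6400 → 3200 → 1600 → 800 → 400 → 200 — 5 stops lower (darker).
Need 5 stops brighter from the shutter speed: 1/500 → 1/250 → 1/125 → 1/60 → 1/30 → 1/15.

1/15s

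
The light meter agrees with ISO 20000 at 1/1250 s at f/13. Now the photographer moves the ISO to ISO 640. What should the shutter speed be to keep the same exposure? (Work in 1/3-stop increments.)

1/40s

ISO: 20000 → 16000 → 12800 → 10000 → 8000 → 6400 → 5000 → 4000 → 3200 → 2500 → 2000 → 1600 → 1250 → 1000 → 800 → 640 — 5 stops dropped (darker).
Need 5 stops brighter from the shutter speed: 1/1250 → 1/1000 → 1/800 → 1/640 → 1/500 → 1/400 → 1/320 → 1/250 → 1/200 → 1/160 → 1/125 → 1/100 → 1/80 → 1/60 → 1/50 → 1/40.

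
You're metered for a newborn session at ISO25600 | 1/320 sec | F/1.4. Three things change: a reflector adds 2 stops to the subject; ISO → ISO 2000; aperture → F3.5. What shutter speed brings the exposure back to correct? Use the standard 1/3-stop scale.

1/15s

Scene light: 2 stops brighter.
ISO: 25600 → 20000 → 16000 → 12800 → 10000 → 8000 → 6400 → 5000 → 4000 → 3200 → 2500 → 2000 — 3 2/3 stops lower (darker).
Aperture: f/1.4 → f/1.6 → f/1.8 → f/2 → f/2.2 → f/2.5 → f/2.8 → f/3.2 → f/3.5 — 2 2/3 stops smaller aperture (darker).
Net so far: 4 1/3 stops darker. Shutter speed: 1/320 → 1/250 → 1/200 → 1/160 → 1/125 → 1/100 → 1/80 → 1/60 → 1/50 → 1/40 → 1/30 → 1/25 → 1/20 → 1/15.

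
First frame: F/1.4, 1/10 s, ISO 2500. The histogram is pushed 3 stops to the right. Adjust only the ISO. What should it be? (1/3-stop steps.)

ISO 320

Overexposed by 3 stops → need 3 stops darker.
ISO: 2500 → 2000 → 1600 → 1250 → 1000 → 800 → 640 → 500 → 400 → 320.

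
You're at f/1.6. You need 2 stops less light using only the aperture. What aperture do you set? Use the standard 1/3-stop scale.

f/3.2

Aperture: f/1.6 → f/1.8 → f/2 → f/2.2 → f/2.5 → f/2.8 → f/3.2 — 2 stops stopped down (darker).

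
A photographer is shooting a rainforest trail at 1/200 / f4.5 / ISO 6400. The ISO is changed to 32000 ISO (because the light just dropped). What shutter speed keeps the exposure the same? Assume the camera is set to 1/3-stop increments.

ISO: 6400 → 8000 → 10000 → 12800 → 16000 → 20000 → 25600 → 32000 — 2 1/3 stops raised (brighter).
Need 2 1/3 stops darker from the shutter speed: 1/200 → 1/250 → 1/320 → 1/400 → 1/500 → 1/640 → 1/800 → 1/1000.

1/1000s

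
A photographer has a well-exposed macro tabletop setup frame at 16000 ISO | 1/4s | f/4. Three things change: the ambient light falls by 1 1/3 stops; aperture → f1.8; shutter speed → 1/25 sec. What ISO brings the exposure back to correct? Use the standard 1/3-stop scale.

ISO 51200

Scene light: 1 1/3 stops darker.
Aperture: f/4 → f/3.5 → f/3.2 → f/2.8 → f/2.5 → f/2.2 → f/2 → f/1.8 — 2 1/3 stops larger aperture (brighter).
Shutter speed: 1/4 → 1/5 → 1/6 → 1/8 → 1/10 → 1/13 → 1/15 → 1/20 → 1/25 — 2 2/3 stops faster (darker).
Net so far: 1 2/3 stops darker. ISO: 16000 → 20000 → 25600 → 32000 → 40000 → 51200.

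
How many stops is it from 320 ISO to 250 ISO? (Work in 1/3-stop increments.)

320 → 250 — count the steps: 1 third-stops = 1/3 stop.

1/3 stop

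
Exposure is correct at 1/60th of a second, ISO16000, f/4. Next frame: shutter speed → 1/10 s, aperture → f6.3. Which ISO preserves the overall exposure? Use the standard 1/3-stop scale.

ISO 6400

Shutter speed: 1/60 → 1/50 → 1/40 → 1/30 → 1/25 → 1/20 → 1/15 → 1/13 → 1/10 — 2 2/3 stops longer (brighter).
Aperture: f/4 → f/4.5 → f/5 → f/5.6 → f/6.3 — 1 1/3 stops stopped down (darker).
Net change so far: 1 1/3 stops brighter. Offset with the ISO: 16000 → 12800 → 10000 → 8000 → 6400.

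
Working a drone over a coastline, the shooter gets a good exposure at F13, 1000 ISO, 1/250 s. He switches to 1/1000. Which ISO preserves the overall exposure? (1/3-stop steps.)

Shutter speed: 1/250 → 1/320 → 1/400 → 1/500 → 1/640 → 1/800 → 1/1000 — 2 stops shorter (darker).
Need 2 stops brighter from the ISO: 1000 → 1250 → 1600 → 2000 → 2500 → 3200 → 4000.

ISO 4000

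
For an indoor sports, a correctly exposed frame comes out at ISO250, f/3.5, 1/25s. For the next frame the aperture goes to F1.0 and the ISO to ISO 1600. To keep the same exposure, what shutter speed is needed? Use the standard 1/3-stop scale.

Aperture: f/3.5 → f/3.2 → f/2.8 → f/2.5 → f/2.2 → f/2 → f/1.8 → f/1.6 → f/1.4 → f/1.2 → f/1.1 → f/1.0 — 3 2/3 stops wider (brighter).
ISO: 250 → 320 → 400 → 500 → 640 → 800 → 1000 → 1250 → 1600 — 2 2/3 stops raised (brighter).
Net change so far: 6 1/3 stops brighter. Offset with the shutter speed: 1/25 → 1/30 → 1/40 → 1/50 → 1/60 → 1/80 → 1/100 → 1/125 → 1/160 → 1/200 → 1/250 → 1/320 → 1/400 → 1/500 → 1/640 → 1/800 → 1/1000 → 1/1250 → 1/1600 → 1/2000.

1/2000s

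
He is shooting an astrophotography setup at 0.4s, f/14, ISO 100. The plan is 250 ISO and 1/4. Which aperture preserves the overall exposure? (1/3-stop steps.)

ISO: 100 → 125 → 160 → 200 → 250 — 1 1/3 stops higher (brighter).
Shutter speed: 0.4 → 0.3 → 1/4 — 2/3 stop shorter (darker).
Net change so far: 2/3 stop brighter. Offset with the aperture: f/14 → f/16 → f/18.

f/18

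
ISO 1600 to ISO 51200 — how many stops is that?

5 stops

1600 → 3200 → 6400 → 12800 → 25600 → 51200 — count the steps: 5 stops.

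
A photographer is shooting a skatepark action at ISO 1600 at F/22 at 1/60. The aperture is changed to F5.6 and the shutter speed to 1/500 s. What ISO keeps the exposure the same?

ISO 800

Aperture: f/22 → f/16 → f/11 → f/8 → f/5.6 — 4 stops wider (brighter).
Shutter speed: 1/60 → 1/125 → 1/250 → 1/500 — 3 stops faster (darker).
Net change so far: 1 stop brighter. Offset with the ISO: 1600 → 800.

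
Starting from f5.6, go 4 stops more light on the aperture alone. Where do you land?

f/1.4

Aperture: f/5.6 → f/4 → f/2.8 → f/2 → f/1.4 — 4 stops opened up (brighter).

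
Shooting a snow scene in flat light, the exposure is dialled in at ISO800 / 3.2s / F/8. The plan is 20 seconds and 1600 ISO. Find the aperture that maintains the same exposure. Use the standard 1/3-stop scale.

f/29

Shutter speed: 3.2 → 4 → 5 → 6 → 8 → 10 → 13 → 15 → 20 — 2 2/3 stops longer (brighter).
ISO: 800 → 1000 → 1250 → 1600 — 1 stop higher (brighter).
Net change so far: 3 2/3 stops brighter. Offset with the aperture: f/8 → f/9 → f/10 → f/11 → f/13 → f/14 → f/16 → f/18 → f/20 → f/22 → f/25 → f/29.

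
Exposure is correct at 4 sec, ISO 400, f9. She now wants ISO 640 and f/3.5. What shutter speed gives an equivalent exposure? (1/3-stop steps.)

ISO: 400 → 500 → 640 — 2/3 stop higher (brighter).
Aperture: f/9 → f/8 → f/7.1 → f/6.3 → f/5.6 → f/5 → f/4.5 → f/4 → f/3.5 — 2 2/3 stops opened up (brighter).
Net change so far: 3 1/3 stops brighter. Offset with the shutter speed: 4 → 3.2 → 2.5 → 2 → 1.6 → 1.3 → 1 → 0.8 → 0.6 → 0.5 → 0.4.

0.4 s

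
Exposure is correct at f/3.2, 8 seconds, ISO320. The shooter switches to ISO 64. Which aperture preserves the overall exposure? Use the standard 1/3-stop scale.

f/1.4

ISO: 320 → 250 → 200 → 160 → 125 → 100 → 80 → 64 — 2 1/3 stops lower (darker).
Need 2 1/3 stops brighter from the aperture: f/3.2 → f/2.8 → f/2.5 → f/2.2 → f/2 → f/1.8 → f/1.6 → f/1.4.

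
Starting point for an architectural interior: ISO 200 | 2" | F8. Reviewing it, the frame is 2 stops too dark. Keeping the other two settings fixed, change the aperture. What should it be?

Underexposed by 2 stops → need 2 stops brighter.
Aperture: f/8 → f/5.6 → f/4.

f/4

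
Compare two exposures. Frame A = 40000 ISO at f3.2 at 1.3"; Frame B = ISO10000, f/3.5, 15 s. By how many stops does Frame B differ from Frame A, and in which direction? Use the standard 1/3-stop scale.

Aperture: f/3.2 → f/3.5 — 1/3 stop narrower (darker).
Shutter speed: 1.3 → 1.6 → 2 → 2.5 → 3.2 → 4 → 5 → 6 → 8 → 10 → 13 → 15 — 3 2/3 stops slower (brighter).
ISO: 40000 → 32000 → 25600 → 20000 → 16000 → 12800 → 10000 — 2 stops dropped (darker).
Net: −1/3 +3 2/3 −2 = +1 1/3 stops.

1 1/3 stops brighter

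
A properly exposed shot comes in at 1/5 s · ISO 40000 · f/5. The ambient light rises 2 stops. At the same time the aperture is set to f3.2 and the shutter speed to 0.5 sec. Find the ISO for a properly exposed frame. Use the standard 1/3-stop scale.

ISO 1600

Scene light: 2 stops brighter.
Aperture: f/5 → f/4.5 → f/4 → f/3.5 → f/3.2 — 1 1/3 stops larger aperture (brighter).
Shutter speed: 1/5 → 1/4 → 0.3 → 0.4 → 0.5 — 1 1/3 stops longer (brighter).
Net so far: 4 2/3 stops brighter. ISO: 40000 → 32000 → 25600 → 20000 → 16000 → 12800 → 10000 → 8000 → 6400 → 5000 → 4000 → 3200 → 2500 → 2000 → 1600.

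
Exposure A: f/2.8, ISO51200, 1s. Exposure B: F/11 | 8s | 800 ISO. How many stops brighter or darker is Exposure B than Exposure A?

7 stops darker

Aperture: f/2.8 → f/4 → f/5.6 → f/8 → f/11 — 4 stops stopped down (darker).
Shutter speed: 1 → 2 → 4 → 8 — 3 stops longer (brighter).
ISO: 51200 → 25600 → 12800 → 6400 → 3200 → 1600 → 800 — 6 stops dropped (darker).
Net: −4 +3 −6 = −7 stops.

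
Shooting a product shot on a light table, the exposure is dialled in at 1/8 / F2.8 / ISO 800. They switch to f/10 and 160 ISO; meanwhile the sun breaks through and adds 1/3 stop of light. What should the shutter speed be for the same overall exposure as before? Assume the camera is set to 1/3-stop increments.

Scene light: 1/3 stop brighter.
Aperture: f/2.8 → f/3.2 → f/3.5 → f/4 → f/4.5 → f/5 → f/5.6 → f/6.3 → f/7.1 → f/8 → f/9 → f/10 — 3 2/3 stops narrower (darker).
ISO: 800 → 640 → 500 → 400 → 320 → 250 → 200 → 160 — 2 1/3 stops dropped (darker).
Net so far: 5 2/3 stops darker. Shutter speed: 1/8 → 1/6 → 1/5 → 1/4 → 0.3 → 0.4 → 0.5 → 0.6 → 0.8 → 1 → 1.3 → 1.6 → 2 → 2.5 → 3.2 → 4 → 5 → 6.

6 s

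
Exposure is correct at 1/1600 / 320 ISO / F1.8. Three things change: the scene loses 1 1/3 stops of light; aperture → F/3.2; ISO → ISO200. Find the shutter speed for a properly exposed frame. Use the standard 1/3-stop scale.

Scene light: 1 1/3 stops darker.
Aperture: f/1.8 → f/2 → f/2.2 → f/2.5 → f/2.8 → f/3.2 — 1 2/3 stops smaller aperture (darker).
ISO: 320 → 250 → 200 — 2/3 stop lower (darker).
Net so far: 3 2/3 stops darker. Shutter speed: 1/1600 → 1/1250 → 1/1000 → 1/800 → 1/640 → 1/500 → 1/400 → 1/320 → 1/250 → 1/200 → 1/160 → 1/125.

1/125s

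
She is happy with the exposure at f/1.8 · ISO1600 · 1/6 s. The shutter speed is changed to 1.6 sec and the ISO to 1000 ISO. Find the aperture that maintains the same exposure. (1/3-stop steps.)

f/4.5

Shutter speed: 1/6 → 1/5 → 1/4 → 0.3 → 0.4 → 0.5 → 0.6 → 0.8 → 1 → 1.3 → 1.6 — 3 1/3 stops longer (brighter).
ISO: 1600 → 1250 → 1000 — 2/3 stop lower (darker).
Net change so far: 2 2/3 stops brighter. Offset with the aperture: f/1.8 → f/2 → f/2.2 → f/2.5 → f/2.8 → f/3.2 → f/3.5 → f/4 → f/4.5.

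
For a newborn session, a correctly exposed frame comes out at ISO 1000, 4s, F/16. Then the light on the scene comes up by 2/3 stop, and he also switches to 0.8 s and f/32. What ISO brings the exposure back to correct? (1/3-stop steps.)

Scene light: 2/3 stop brighter.
Shutter speed: 4 → 3.2 → 2.5 → 2 → 1.6 → 1.3 → 1 → 0.8 — 2 1/3 stops shorter (darker).
Aperture: f/16 → f/18 → f/20 → f/22 → f/25 → f/29 → f/32 — 2 stops smaller aperture (darker).
Net so far: 3 2/3 stops darker. ISO: 1000 → 1250 → 1600 → 2000 → 2500 → 3200 → 4000 → 5000 → 6400 → 8000 → 10000 → 12800.

ISO 12800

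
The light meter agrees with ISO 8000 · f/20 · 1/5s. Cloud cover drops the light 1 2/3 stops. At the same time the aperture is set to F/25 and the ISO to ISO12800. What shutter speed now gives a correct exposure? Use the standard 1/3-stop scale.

Scene light: 1 2/3 stops darker.
Aperture: f/20 → f/22 → f/25 — 2/3 stop narrower (darker).
ISO: 8000 → 10000 → 12800 — 2/3 stop higher (brighter).
Net so far: 1 2/3 stops darker. Shutter speed: 1/5 → 1/4 → 0.3 → 0.4 → 0.5 → 0.6.

0.6 s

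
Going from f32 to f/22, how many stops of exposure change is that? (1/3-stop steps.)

f/32 → f/29 → f/25 → f/22 — count the steps: 3 third-stops = 1 stop.

1 stop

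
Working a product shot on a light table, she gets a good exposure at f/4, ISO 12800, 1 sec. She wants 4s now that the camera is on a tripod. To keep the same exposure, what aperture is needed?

Shutter speed: 1 → 2 → 4 — 2 stops longer (brighter).
Need 2 stops darker from the aperture: f/4 → f/5.6 → f/8.

f/8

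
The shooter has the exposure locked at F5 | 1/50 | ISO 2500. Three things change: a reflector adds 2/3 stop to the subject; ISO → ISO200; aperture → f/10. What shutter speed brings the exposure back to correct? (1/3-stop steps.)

Scene light: 2/3 stop brighter.
ISO: 2500 → 2000 → 1600 → 1250 → 1000 → 800 → 640 → 500 → 400 → 320 → 250 → 200 — 3 2/3 stops lower (darker).
Aperture: f/5 → f/5.6 → f/6.3 → f/7.1 → f/8 → f/9 → f/10 — 2 stops narrower (darker).
Net so far: 5 stops darker. Shutter speed: 1/50 → 1/40 → 1/30 → 1/25 → 1/20 → 1/15 → 1/13 → 1/10 → 1/8 → 1/6 → 1/5 → 1/4 → 0.3 → 0.4 → 0.5 → 0.6.

0.6 s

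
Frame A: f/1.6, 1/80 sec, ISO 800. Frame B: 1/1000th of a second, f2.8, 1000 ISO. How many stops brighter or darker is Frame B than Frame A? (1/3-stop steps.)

Aperture: f/1.6 → f/1.8 → f/2 → f/2.2 → f/2.5 → f/2.8 — 1 2/3 stops stopped down (darker).
Shutter speed: 1/80 → 1/100 → 1/125 → 1/160 → 1/200 → 1/250 → 1/320 → 1/400 → 1/500 → 1/640 → 1/800 → 1/1000 — 3 2/3 stops faster (darker).
ISO: 800 → 1000 — 1/3 stop raised (brighter).
Net: −1 2/3 −3 2/3 +1/3 = −5 stops.

5 stops darker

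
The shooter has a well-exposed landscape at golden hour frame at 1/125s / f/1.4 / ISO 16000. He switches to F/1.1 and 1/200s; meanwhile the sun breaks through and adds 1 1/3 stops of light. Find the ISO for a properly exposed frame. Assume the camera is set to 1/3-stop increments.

ISO 6400

Scene light: 1 1/3 stops brighter.
Aperture: f/1.4 → f/1.2 → f/1.1 — 2/3 stop wider (brighter).
Shutter speed: 1/125 → 1/160 → 1/200 — 2/3 stop shorter (darker).
Net so far: 1 1/3 stops brighter. ISO: 16000 → 12800 → 10000 → 8000 → 6400.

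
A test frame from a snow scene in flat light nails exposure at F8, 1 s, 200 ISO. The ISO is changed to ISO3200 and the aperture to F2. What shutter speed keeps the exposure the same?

ISO: 200 → 400 → 800 → 1600 → 3200 — 4 stops raised (brighter).
Aperture: f/8 → f/5.6 → f/4 → f/2.8 → f/2 — 4 stops wider (brighter).
Net change so far: 8 stops brighter. Offset with the shutter speed: 1 → 1/2 → 1/4 → 1/8 → 1/15 → 1/30 → 1/60 → 1/125 → 1/250.

1/250s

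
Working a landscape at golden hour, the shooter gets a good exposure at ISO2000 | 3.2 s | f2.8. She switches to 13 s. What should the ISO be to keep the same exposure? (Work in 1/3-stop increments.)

Shutter speed: 3.2 → 4 → 5 → 6 → 8 → 10 → 13 — 2 stops longer (brighter).
Need 2 stops darker from the ISO: 2000 → 1600 → 1250 → 1000 → 800 → 640 → 500.

ISO 500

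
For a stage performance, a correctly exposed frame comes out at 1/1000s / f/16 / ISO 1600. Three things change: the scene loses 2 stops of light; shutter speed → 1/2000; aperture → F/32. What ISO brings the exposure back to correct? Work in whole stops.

ISO 51200

Scene light: 2 stops darker.
Shutter speed: 1/1000 → 1/2000 — 1 stop faster (darker).
Aperture: f/16 → f/22 → f/32 — 2 stops smaller aperture (darker).
Net so far: 5 stops darker. ISO: 1600 → 3200 → 6400 → 12800 → 25600 → 51200.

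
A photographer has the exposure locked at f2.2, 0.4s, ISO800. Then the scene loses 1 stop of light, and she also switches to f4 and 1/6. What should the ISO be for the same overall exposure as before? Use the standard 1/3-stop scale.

ISO 12800

Scene light: 1 stop darker.
Aperture: f/2.2 → f/2.5 → f/2.8 → f/3.2 → f/3.5 → f/4 — 1 2/3 stops narrower (darker).
Shutter speed: 0.4 → 0.3 → 1/4 → 1/5 → 1/6 — 1 1/3 stops shorter (darker).
Net so far: 4 stops darker. ISO: 800 → 1000 → 1250 → 1600 → 2000 → 2500 → 3200 → 4000 → 5000 → 6400 → 8000 → 10000 → 12800.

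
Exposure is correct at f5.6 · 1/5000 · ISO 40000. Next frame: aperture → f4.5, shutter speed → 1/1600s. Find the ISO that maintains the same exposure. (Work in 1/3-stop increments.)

ISO 8000

Aperture: f/5.6 → f/5 → f/4.5 — 2/3 stop opened up (brighter).
Shutter speed: 1/5000 → 1/4000 → 1/3200 → 1/2500 → 1/2000 → 1/1600 — 1 2/3 stops slower (brighter).
Net change so far: 2 1/3 stops brighter. Offset with the ISO: 40000 → 32000 → 25600 → 20000 → 16000 → 12800 → 10000 → 8000.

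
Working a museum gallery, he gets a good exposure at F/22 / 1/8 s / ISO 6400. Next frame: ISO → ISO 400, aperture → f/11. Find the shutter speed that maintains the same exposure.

1/2s

ISO: 6400 → 3200 → 1600 → 800 → 400 — 4 stops dropped (darker).
Aperture: f/22 → f/16 → f/11 — 2 stops opened up (brighter).
Net change so far: 2 stops darker. Offset with the shutter speed: 1/8 → 1/4 → 1/2.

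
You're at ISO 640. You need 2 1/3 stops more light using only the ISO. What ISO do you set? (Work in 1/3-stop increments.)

ISO: 640 → 800 → 1000 → 1250 → 1600 → 2000 → 2500 → 3200 — 2 1/3 stops raised (brighter).

ISO 3200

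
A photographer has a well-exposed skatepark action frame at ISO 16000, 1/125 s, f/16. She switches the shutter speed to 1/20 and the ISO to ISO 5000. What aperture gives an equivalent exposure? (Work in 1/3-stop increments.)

f/22

Shutter speed: 1/125 → 1/100 → 1/80 → 1/60 → 1/50 → 1/40 → 1/30 → 1/25 → 1/20 — 2 2/3 stops longer (brighter).
ISO: 16000 → 12800 → 10000 → 8000 → 6400 → 5000 — 1 2/3 stops dropped (darker).
Net change so far: 1 stop brighter. Offset with the aperture: f/16 → f/18 → f/20 → f/22.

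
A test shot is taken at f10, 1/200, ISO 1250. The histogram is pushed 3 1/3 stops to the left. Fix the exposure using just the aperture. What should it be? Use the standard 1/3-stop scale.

f/3.2

Underexposed by 3 1/3 stops → need 3 1/3 stops brighter.
Aperture: f/10 → f/9 → f/8 → f/7.1 → f/6.3 → f/5.6 → f/5 → f/4.5 → f/4 → f/3.5 → f/3.2.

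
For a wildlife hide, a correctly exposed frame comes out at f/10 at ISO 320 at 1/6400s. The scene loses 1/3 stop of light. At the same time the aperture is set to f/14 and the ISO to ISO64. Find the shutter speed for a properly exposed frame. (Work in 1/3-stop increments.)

1/500s

Scene light: 1/3 stop darker.
Aperture: f/10 → f/11 → f/13 → f/14 — 1 stop narrower (darker).
ISO: 320 → 250 → 200 → 160 → 125 → 100 → 80 → 64 — 2 1/3 stops lower (darker).
Net so far: 3 2/3 stops darker. Shutter speed: 1/6400 → 1/5000 → 1/4000 → 1/3200 → 1/2500 → 1/2000 → 1/1600 → 1/1250 → 1/1000 → 1/800 → 1/640 → 1/500.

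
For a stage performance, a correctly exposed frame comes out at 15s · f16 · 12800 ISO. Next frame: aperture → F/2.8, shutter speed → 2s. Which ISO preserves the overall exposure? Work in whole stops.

Aperture: f/16 → f/11 → f/8 → f/5.6 → f/4 → f/2.8 — 5 stops wider (brighter).
Shutter speed: 15 → 8 → 4 → 2 — 3 stops shorter (darker).
Net change so far: 2 stops brighter. Offset with the ISO: 12800 → 6400 → 3200.

ISO 3200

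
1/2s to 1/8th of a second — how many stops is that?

2 stops

1/2 → 1/4 → 1/8 — count the steps: 2 stops.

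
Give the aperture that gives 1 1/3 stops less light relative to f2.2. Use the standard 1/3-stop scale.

Aperture: f/2.2 → f/2.5 → f/2.8 → f/3.2 → f/3.5 — 1 1/3 stops narrower (darker).

f/3.5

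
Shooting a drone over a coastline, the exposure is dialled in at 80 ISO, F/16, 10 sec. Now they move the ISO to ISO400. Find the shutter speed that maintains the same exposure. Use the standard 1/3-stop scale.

ISO: 80 → 100 → 125 → 160 → 200 → 250 → 320 → 400 — 2 1/3 stops raised (brighter).
Need 2 1/3 stops darker from the shutter speed: 10 → 8 → 6 → 5 → 4 → 3.2 → 2.5 → 2.

2 s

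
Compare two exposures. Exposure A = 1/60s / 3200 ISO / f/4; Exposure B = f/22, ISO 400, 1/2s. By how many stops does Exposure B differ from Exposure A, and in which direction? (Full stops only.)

3 stops darker

Aperture: f/4 → f/5.6 → f/8 → f/11 → f/16 → f/22 — 5 stops stopped down (darker).
Shutter speed: 1/60 → 1/30 → 1/15 → 1/8 → 1/4 → 1/2 — 5 stops slower (brighter).
ISO: 3200 → 1600 → 800 → 400 — 3 stops dropped (darker).
Net: −5 +5 −3 = −3 stops.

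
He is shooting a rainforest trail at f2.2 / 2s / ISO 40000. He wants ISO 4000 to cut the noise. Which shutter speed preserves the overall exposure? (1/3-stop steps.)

ISO: 40000 → 32000 → 25600 → 20000 → 16000 → 12800 → 10000 → 8000 → 6400 → 5000 → 4000 — 3 1/3 stops dropped (darker).
Need 3 1/3 stops brighter from the shutter speed: 2 → 2.5 → 3.2 → 4 → 5 → 6 → 8 → 10 → 13 → 15 → 20.

20 s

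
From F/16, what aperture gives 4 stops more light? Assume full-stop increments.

f/4

Aperture: f/16 → f/11 → f/8 → f/5.6 → f/4 — 4 stops opened up (brighter).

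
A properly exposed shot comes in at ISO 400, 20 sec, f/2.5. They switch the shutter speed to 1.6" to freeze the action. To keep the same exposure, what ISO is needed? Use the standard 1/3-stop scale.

Shutter speed: 20 → 15 → 13 → 10 → 8 → 6 → 5 → 4 → 3.2 → 2.5 → 2 → 1.6 — 3 2/3 stops shorter (darker).
Need 3 2/3 stops brighter from the ISO: 400 → 500 → 640 → 800 → 1000 → 1250 → 1600 → 2000 → 2500 → 3200 → 4000 → 5000.

ISO 5000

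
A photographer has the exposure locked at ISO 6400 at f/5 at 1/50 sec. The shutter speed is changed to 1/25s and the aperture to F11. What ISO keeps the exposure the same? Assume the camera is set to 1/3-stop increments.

ISO 16000

Shutter speed: 1/50 → 1/40 → 1/30 → 1/25 — 1 stop slower (brighter).
Aperture: f/5 → f/5.6 → f/6.3 → f/7.1 → f/8 → f/9 → f/10 → f/11 — 2 1/3 stops smaller aperture (darker).
Net change so far: 1 1/3 stops darker. Offset with the ISO: 6400 → 8000 → 10000 → 12800 → 16000.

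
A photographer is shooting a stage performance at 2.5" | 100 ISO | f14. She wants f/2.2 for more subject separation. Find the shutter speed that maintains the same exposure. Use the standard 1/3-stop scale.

Aperture: f/14 → f/13 → f/11 → f/10 → f/9 → f/8 → f/7.1 → f/6.3 → f/5.6 → f/5 → f/4.5 → f/4 → f/3.5 → f/3.2 → f/2.8 → f/2.5 → f/2.2 — 5 1/3 stops larger aperture (brighter).
Need 5 1/3 stops darker from the shutter speed: 2.5 → 2 → 1.6 → 1.3 → 1 → 0.8 → 0.6 → 0.5 → 0.4 → 0.3 → 1/4 → 1/5 → 1/6 → 1/8 → 1/10 → 1/13 → 1/15.

1/15s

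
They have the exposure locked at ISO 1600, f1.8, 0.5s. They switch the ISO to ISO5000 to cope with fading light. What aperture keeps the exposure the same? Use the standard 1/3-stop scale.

f/3.2

ISO: 1600 → 2000 → 2500 → 3200 → 4000 → 5000 — 1 2/3 stops raised (brighter).
Need 1 2/3 stops darker from the aperture: f/1.8 → f/2 → f/2.2 → f/2.5 → f/2.8 → f/3.2.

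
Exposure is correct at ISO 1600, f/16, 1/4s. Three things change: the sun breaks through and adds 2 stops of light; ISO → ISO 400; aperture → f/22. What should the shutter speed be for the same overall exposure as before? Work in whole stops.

1/2s

Scene light: 2 stops brighter.
ISO: 1600 → 800 → 400 — 2 stops lower (darker).
Aperture: f/16 → f/22 — 1 stop stopped down (darker).
Net so far: 1 stop darker. Shutter speed: 1/4 → 1/2.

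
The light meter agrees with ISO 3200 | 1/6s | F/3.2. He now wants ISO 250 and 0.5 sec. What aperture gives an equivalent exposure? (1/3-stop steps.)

f/1.6

ISO: 3200 → 2500 → 2000 → 1600 → 1250 → 1000 → 800 → 640 → 500 → 400 → 320 → 250 — 3 2/3 stops dropped (darker).
Shutter speed: 1/6 → 1/5 → 1/4 → 0.3 → 0.4 → 0.5 — 1 2/3 stops slower (brighter).
Net change so far: 2 stops darker. Offset with the aperture: f/3.2 → f/2.8 → f/2.5 → f/2.2 → f/2 → f/1.8 → f/1.6.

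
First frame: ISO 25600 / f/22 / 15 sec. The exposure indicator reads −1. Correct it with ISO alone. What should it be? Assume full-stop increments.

Underexposed by 1 stop → need 1 stop brighter.
ISO: 25600 → 51200.

ISO 51200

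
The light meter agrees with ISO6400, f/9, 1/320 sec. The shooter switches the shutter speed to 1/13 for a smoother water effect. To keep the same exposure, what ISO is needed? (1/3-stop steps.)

Shutter speed: 1/320 → 1/250 → 1/200 → 1/160 → 1/125 → 1/100 → 1/80 → 1/60 → 1/50 → 1/40 → 1/30 → 1/25 → 1/20 → 1/15 → 1/13 — 4 2/3 stops longer (brighter).
Need 4 2/3 stops darker from the ISO: 6400 → 5000 → 4000 → 3200 → 2500 → 2000 → 1600 → 1250 → 1000 → 800 → 640 → 500 → 400 → 320 → 250.

ISO 250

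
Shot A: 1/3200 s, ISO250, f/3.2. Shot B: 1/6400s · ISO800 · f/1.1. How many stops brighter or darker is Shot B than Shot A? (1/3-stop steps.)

3 2/3 stops brighter

Aperture: f/3.2 → f/2.8 → f/2.5 → f/2.2 → f/2 → f/1.8 → f/1.6 → f/1.4 → f/1.2 → f/1.1 — 3 stops wider (brighter).
Shutter speed: 1/3200 → 1/4000 → 1/5000 → 1/6400 — 1 stop faster (darker).
ISO: 250 → 320 → 400 → 500 → 640 → 800 — 1 2/3 stops higher (brighter).
Net: +3 −1 +1 2/3 = +3 2/3 stops.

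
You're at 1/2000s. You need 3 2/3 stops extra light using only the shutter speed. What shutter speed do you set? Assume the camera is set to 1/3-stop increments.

1/160s

Shutter speed: 1/2000 → 1/1600 → 1/1250 → 1/1000 → 1/800 → 1/640 → 1/500 → 1/400 → 1/320 → 1/250 → 1/200 → 1/160 — 3 2/3 stops slower (brighter).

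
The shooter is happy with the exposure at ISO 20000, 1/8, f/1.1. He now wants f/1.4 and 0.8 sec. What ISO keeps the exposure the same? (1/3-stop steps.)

Aperture: f/1.1 → f/1.2 → f/1.4 — 2/3 stop smaller aperture (darker).
Shutter speed: 1/8 → 1/6 → 1/5 → 1/4 → 0.3 → 0.4 → 0.5 → 0.6 → 0.8 — 2 2/3 stops slower (brighter).
Net change so far: 2 stops brighter. Offset with the ISO: 20000 → 16000 → 12800 → 10000 → 8000 → 6400 → 5000.

ISO 5000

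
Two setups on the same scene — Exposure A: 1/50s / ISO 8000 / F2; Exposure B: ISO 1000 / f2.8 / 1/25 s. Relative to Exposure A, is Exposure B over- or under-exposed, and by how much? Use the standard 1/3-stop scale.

3 stops darker

Aperture: f/2 → f/2.2 → f/2.5 → f/2.8 — 1 stop smaller aperture (darker).
Shutter speed: 1/50 → 1/40 → 1/30 → 1/25 — 1 stop longer (brighter).
ISO: 8000 → 6400 → 5000 → 4000 → 3200 → 2500 → 2000 → 1600 → 1250 → 1000 — 3 stops dropped (darker).
Net: −1 +1 −3 = −3 stops.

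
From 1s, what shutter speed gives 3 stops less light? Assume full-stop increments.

Shutter speed: 1 → 1/2 → 1/4 → 1/8 — 3 stops shorter (darker).

1/8s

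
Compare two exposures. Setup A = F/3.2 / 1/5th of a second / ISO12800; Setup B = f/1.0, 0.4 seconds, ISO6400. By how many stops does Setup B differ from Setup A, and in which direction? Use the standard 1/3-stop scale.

Aperture: f/3.2 → f/2.8 → f/2.5 → f/2.2 → f/2 → f/1.8 → f/1.6 → f/1.4 → f/1.2 → f/1.1 → f/1.0 — 3 1/3 stops opened up (brighter).
Shutter speed: 1/5 → 1/4 → 0.3 → 0.4 — 1 stop longer (brighter).
ISO: 12800 → 10000 → 8000 → 6400 — 1 stop dropped (darker).
Net: +3 1/3 +1 −1 = +3 1/3 stops.

3 1/3 stops brighter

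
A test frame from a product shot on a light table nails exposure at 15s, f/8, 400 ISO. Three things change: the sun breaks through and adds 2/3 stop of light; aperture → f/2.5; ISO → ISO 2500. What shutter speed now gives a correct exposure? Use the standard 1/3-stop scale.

1/6s

Scene light: 2/3 stop brighter.
Aperture: f/8 → f/7.1 → f/6.3 → f/5.6 → f/5 → f/4.5 → f/4 → f/3.5 → f/3.2 → f/2.8 → f/2.5 — 3 1/3 stops wider (brighter).
ISO: 400 → 500 → 640 → 800 → 1000 → 1250 → 1600 → 2000 → 2500 — 2 2/3 stops higher (brighter).
Net so far: 6 2/3 stops brighter. Shutter speed: 15 → 13 → 10 → 8 → 6 → 5 → 4 → 3.2 → 2.5 → 2 → 1.6 → 1.3 → 1 → 0.8 → 0.6 → 0.5 → 0.4 → 0.3 → 1/4 → 1/5 → 1/6.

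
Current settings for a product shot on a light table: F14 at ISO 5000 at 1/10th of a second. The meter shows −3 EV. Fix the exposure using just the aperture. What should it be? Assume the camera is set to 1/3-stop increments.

f/5

Underexposed by 3 stops → need 3 stops brighter.
Aperture: f/14 → f/13 → f/11 → f/10 → f/9 → f/8 → f/7.1 → f/6.3 → f/5.6 → f/5.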